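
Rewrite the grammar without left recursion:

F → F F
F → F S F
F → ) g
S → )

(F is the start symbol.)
F is directly left-recursive. The standard transformation for
  A → A α₁ | ... | A α_m | β₁ | ... | β_n
is
  A  → β₁ A' | ... | β_n A'
  A' → α₁ A' | ... | α_m A' | ε

F → ) g becomes F → ) g F'
F → F F becomes F' → F F'
F → F S F becomes F' → S F F'
Add F' → ε

Productions for other non-terminals are unchanged:
  S → )

Resulting grammar:
F → ) g F'
F' → F F'
F' → S F F'
F' → ε
S → )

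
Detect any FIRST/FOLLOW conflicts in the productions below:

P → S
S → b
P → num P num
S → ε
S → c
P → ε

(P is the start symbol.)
Yes. P → num P num with FOLLOW(P) on { 'num' }

A FIRST/FOLLOW conflict occurs when a non-terminal N has a nullable alternative N → β (β ⇒* ε) and another alternative N → α with FIRST(α) ∩ FOLLOW(N) ≠ ∅: on such a lookahead the parser cannot decide between expanding α and letting N vanish via β.

Nullable non-terminals: P, S.
FIRST sets used below: FIRST(S) = { 'b', 'c', ε }

P: nullable alternative(s) P → S, P → ε; FOLLOW(P) = { $, 'num' }
  P → S: FIRST \ {ε} = { 'b', 'c' } — disjoint from FOLLOW(P)
  P → num P num: FIRST \ {ε} = { 'num' } — overlaps FOLLOW(P) on { 'num' }: CONFLICT
  P → ε: FIRST \ {ε} = { } — disjoint from FOLLOW(P)

S: nullable alternative(s) S → ε; FOLLOW(S) = { $, 'num' }
  S → b: FIRST \ {ε} = { 'b' } — disjoint from FOLLOW(S)
  S → ε: FIRST \ {ε} = { } — this is the only nullable alternative, skip
  S → c: FIRST \ {ε} = { 'c' } — disjoint from FOLLOW(S)

So the grammar has 1 FIRST/FOLLOW conflict (marked CONFLICT above).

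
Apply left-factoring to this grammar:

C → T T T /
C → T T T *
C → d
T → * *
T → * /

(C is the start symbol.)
Left-factoring transforms A → αβ₁ | αβ₂ into A → αA' and A' → β₁ | β₂
(α is the longest common prefix among the alternatives). Repeat until
no nonterminal has two alternatives with a common prefix.

Round 1: C has alternatives sharing prefix 'T T T'. Introduce C': C → T T T C'
  Add: C' → /
  Add: C' → *

Round 2: T has alternatives sharing prefix '*'. Introduce T': T → * T'
  Add: T' → *
  Add: T' → /

No remaining common prefixes — done.

Resulting grammar:
C → T T T C'
C' → /
C' → *
C → d
T → * T'
T' → *
T' → /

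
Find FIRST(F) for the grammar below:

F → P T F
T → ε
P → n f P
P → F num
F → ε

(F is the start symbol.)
FIRST sets of the other non-terminals involved (by the same procedure, iterated to a fixed point):
  FIRST(P) = { 'n', 'num' }

From F → P T F:
  - P is a non-terminal: add FIRST(P) \ {ε} = { 'n', 'num' }
    P is not nullable, so stop
From F → ε:
  - ε-production, so ε ∈ FIRST(F)

Collecting: FIRST(F) = { 'n', 'num', ε }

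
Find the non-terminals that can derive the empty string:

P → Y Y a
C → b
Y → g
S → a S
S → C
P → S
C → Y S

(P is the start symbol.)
None

A non-terminal is nullable if it can derive ε (the empty string): either it has an ε-production, or it has a production whose right-hand side consists entirely of nullable non-terminals.

There are no ε-productions, so no non-terminal can derive ε.
No non-terminals are nullable.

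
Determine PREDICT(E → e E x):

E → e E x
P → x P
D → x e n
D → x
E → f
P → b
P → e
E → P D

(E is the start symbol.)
PREDICT(E → e E x) = (FIRST(RHS) \ {ε}) ∪ (FOLLOW(E) if ε ∈ FIRST(RHS), i.e. RHS ⇒* ε)
FIRST(e E x) = { 'e' }
ε ∉ FIRST(e E x), so FOLLOW(E) is not added.
PREDICT(E → e E x) = { 'e' }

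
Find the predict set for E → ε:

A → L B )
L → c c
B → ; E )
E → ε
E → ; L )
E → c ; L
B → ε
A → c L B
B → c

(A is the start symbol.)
PREDICT(E → ε) = (FIRST(RHS) \ {ε}) ∪ (FOLLOW(E) if ε ∈ FIRST(RHS), i.e. RHS ⇒* ε)
The right-hand side is ε (FIRST(ε) = { ε }), so the predict set is FOLLOW(E) = { ')' }
PREDICT(E → ε) = { ')' }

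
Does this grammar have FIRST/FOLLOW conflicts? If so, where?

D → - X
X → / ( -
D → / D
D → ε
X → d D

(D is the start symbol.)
No FIRST/FOLLOW conflicts.

A FIRST/FOLLOW conflict occurs when a non-terminal N has a nullable alternative N → β (β ⇒* ε) and another alternative N → α with FIRST(α) ∩ FOLLOW(N) ≠ ∅: on such a lookahead the parser cannot decide between expanding α and letting N vanish via β.

Nullable non-terminals: D.

D: nullable alternative(s) D → ε; FOLLOW(D) = { $ }
  D → - X: FIRST \ {ε} = { '-' } — disjoint from FOLLOW(D)
  D → / D: FIRST \ {ε} = { '/' } — disjoint from FOLLOW(D)
  D → ε: FIRST \ {ε} = { } — this is the only nullable alternative, skip

X has no nullable alternative, so no FIRST/FOLLOW check is needed there.

No FIRST/FOLLOW conflicts found.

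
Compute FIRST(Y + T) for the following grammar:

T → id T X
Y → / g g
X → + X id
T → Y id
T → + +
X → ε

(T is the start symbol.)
{ '/' }

FIRST sets of the non-terminals involved (from the grammar, by fixed-point iteration):
  FIRST(Y) = { '/' }

To compute FIRST(Y + T), process the symbols left to right:
Symbol Y is a non-terminal. Add FIRST(Y) \ {ε} = { '/' }
Y is not nullable (ε ∉ FIRST(Y)), so stop here.
FIRST(Y + T) = { '/' }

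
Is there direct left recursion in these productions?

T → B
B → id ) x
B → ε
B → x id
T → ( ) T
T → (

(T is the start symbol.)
Direct left recursion occurs when N → N α for some non-terminal N (the right-hand side begins with the left-hand side itself).

T → B: starts with B
B → id ) x: starts with id
B → ε: starts with ε
B → x id: starts with x
T → ( ) T: starts with '('
T → (: starts with '('

No direct left recursion found.

Answer: No direct left recursion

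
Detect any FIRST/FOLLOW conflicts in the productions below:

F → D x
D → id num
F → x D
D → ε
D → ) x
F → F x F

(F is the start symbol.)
No FIRST/FOLLOW conflicts.

A FIRST/FOLLOW conflict occurs when a non-terminal N has a nullable alternative N → β (β ⇒* ε) and another alternative N → α with FIRST(α) ∩ FOLLOW(N) ≠ ∅: on such a lookahead the parser cannot decide between expanding α and letting N vanish via β.

Nullable non-terminals: D.

D: nullable alternative(s) D → ε; FOLLOW(D) = { $, 'x' }
  D → id num: FIRST \ {ε} = { 'id' } — disjoint from FOLLOW(D)
  D → ε: FIRST \ {ε} = { } — this is the only nullable alternative, skip
  D → ) x: FIRST \ {ε} = { ')' } — disjoint from FOLLOW(D)

F has no nullable alternative, so no FIRST/FOLLOW check is needed there.

No FIRST/FOLLOW conflicts found.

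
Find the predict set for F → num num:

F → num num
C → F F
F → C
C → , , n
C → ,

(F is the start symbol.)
PREDICT(F → num num) = (FIRST(RHS) \ {ε}) ∪ (FOLLOW(F) if ε ∈ FIRST(RHS), i.e. RHS ⇒* ε)
FIRST(num num) = { 'num' }
ε ∉ FIRST(num num), so FOLLOW(F) is not added.
PREDICT(F → num num) = { 'num' }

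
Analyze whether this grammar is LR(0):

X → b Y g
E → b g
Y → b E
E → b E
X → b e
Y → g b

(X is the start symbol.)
Yes, the grammar is LR(0)

Augment with X' → X and build the canonical LR(0) collection (I0 = CLOSURE({[X' → . X]}), then GOTO on every symbol after a dot until no new states appear). It has 13 states:
  I0: { [X → . b Y g], [X → . b e], [X' → . X] }  — shift
  I1: { [X' → X .] }  — accept
  I2: { [X → b . Y g], [X → b . e], [Y → . b E], [Y → . g b] }  — shift
  I3: { [X → b Y . g] }  — shift
  I4: { [E → . b E], [E → . b g], [Y → b . E] }  — shift
  I5: { [X → b e .] }  — reduce
  I6: { [Y → g . b] }  — shift
  I7: { [Y → g b .] }  — reduce
  I8: { [Y → b E .] }  — reduce
  I9: { [E → . b E], [E → . b g], [E → b . E], [E → b . g] }  — shift
  I10: { [E → b E .] }  — reduce
  I11: { [E → b g .] }  — reduce
  I12: { [X → b Y g .] }  — reduce

Every state is either a pure shift/goto state or contains exactly one complete item and nothing to shift — no conflicts. The grammar is LR(0).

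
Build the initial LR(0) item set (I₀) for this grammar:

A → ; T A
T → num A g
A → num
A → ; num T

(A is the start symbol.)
{ [A → . ; T A], [A → . ; num T], [A → . num], [A' → . A] }

First, augment the grammar with A' → A
I₀ = CLOSURE({ [A' → . A] }):
  [A' → . A] has the dot before A: add [A → . ; T A], [A → . num], [A → . ; num T]
No further items can be added.

I₀ = { [A → . ; T A], [A → . ; num T], [A → . num], [A' → . A] }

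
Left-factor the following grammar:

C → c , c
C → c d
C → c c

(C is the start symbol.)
C → c C'
C' → , c
C' → d
C' → c

Left-factoring transforms A → αβ₁ | αβ₂ into A → αA' and A' → β₁ | β₂
(α is the longest common prefix among the alternatives). Repeat until
no nonterminal has two alternatives with a common prefix.

Round 1: C has alternatives sharing prefix 'c'. Introduce C': C → c C'
  Add: C' → , c
  Add: C' → d
  Add: C' → c

No remaining common prefixes — done.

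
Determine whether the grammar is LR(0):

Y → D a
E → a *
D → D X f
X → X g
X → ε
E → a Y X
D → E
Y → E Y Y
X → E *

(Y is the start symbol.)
No. Shift-reduce conflict between [X → .] and [E → . a *]

Augment with Y' → Y and build the canonical LR(0) collection (I0 = CLOSURE({[Y' → . Y]}), then GOTO on every symbol after a dot until no new states appear). It has 16 states:
  I0: { [D → . D X f], [D → . E], [E → . a *], [E → . a Y X], [Y → . D a], [Y → . E Y Y], [Y' → . Y] }  — shift
  I1: { [D → D . X f], [E → . a *], [E → . a Y X], [X → . E *], [X → . X g], [X → .], [Y → D . a] }  — shift, reduce
  I2: { [D → . D X f], [D → . E], [D → E .], [E → . a *], [E → . a Y X], [Y → . D a], [Y → . E Y Y], [Y → E . Y Y] }  — shift, reduce
  I3: { [Y' → Y .] }  — accept
  I4: { [D → . D X f], [D → . E], [E → . a *], [E → . a Y X], [E → a . *], [E → a . Y X], [Y → . D a], [Y → . E Y Y] }  — shift
  I5: { [E → a * .] }  — reduce
  I6: { [E → . a *], [E → . a Y X], [E → a Y . X], [X → . E *], [X → . X g], [X → .] }  — shift, reduce
  I7: { [X → E . *] }  — shift
  I8: { [E → a Y X .], [X → X . g] }  — shift, reduce
  I9: { [X → X g .] }  — reduce
  I10: { [X → E * .] }  — reduce
  I11: { [D → . D X f], [D → . E], [E → . a *], [E → . a Y X], [Y → . D a], [Y → . E Y Y], [Y → E Y . Y] }  — shift
  I12: { [Y → E Y Y .] }  — reduce
  I13: { [D → D X . f], [X → X . g] }  — shift
  I14: { [D → . D X f], [D → . E], [E → . a *], [E → . a Y X], [E → a . *], [E → a . Y X], [Y → . D a], [Y → . E Y Y], [Y → D a .] }  — shift, reduce
  I15: { [D → D X f .] }  — reduce

Conflict in state I1:
  Shift-reduce conflict between [X → .] and [E → . a *]
So the grammar is NOT LR(0).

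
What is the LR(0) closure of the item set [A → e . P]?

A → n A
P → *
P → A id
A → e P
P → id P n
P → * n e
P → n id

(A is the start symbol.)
{ [A → . e P], [A → . n A], [A → e . P], [P → . * n e], [P → . *], [P → . A id], [P → . id P n], [P → . n id] }

To compute CLOSURE, for each item [A → α.Bβ] where B is a non-terminal, add [B → .γ] for all productions B → γ; repeat for the newly added items until nothing changes.

Start with: [A → e . P]
  [A → e . P] has the dot before P: add [P → . *], [P → . A id], [P → . id P n], [P → . * n e], [P → . n id]
  [P → . A id] has the dot before A: add [A → . n A], [A → . e P]
No further items can be added.

CLOSURE = { [A → . e P], [A → . n A], [A → e . P], [P → . * n e], [P → . *], [P → . A id], [P → . id P n], [P → . n id] }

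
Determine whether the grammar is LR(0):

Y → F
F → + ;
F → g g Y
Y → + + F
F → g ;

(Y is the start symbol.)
Yes, the grammar is LR(0)

Augment with Y' → Y and build the canonical LR(0) collection (I0 = CLOSURE({[Y' → . Y]}), then GOTO on every symbol after a dot until no new states appear). It has 12 states:
  I0: { [F → . + ;], [F → . g ;], [F → . g g Y], [Y → . + + F], [Y → . F], [Y' → . Y] }  — shift
  I1: { [F → + . ;], [Y → + . + F] }  — shift
  I2: { [Y → F .] }  — reduce
  I3: { [Y' → Y .] }  — accept
  I4: { [F → g . ;], [F → g . g Y] }  — shift
  I5: { [F → g ; .] }  — reduce
  I6: { [F → . + ;], [F → . g ;], [F → . g g Y], [F → g g . Y], [Y → . + + F], [Y → . F] }  — shift
  I7: { [F → g g Y .] }  — reduce
  I8: { [F → . + ;], [F → . g ;], [F → . g g Y], [Y → + + . F] }  — shift
  I9: { [F → + ; .] }  — reduce
  I10: { [F → + . ;] }  — shift
  I11: { [Y → + + F .] }  — reduce

Every state is either a pure shift/goto state or contains exactly one complete item and nothing to shift — no conflicts. The grammar is LR(0).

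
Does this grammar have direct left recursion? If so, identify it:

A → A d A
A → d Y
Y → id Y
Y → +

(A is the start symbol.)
Yes, A is left-recursive

A → A d A: LEFT RECURSIVE (starts with A)
A → d Y: starts with d
Y → id Y: starts with id
Y → +: starts with '+'

The grammar has direct left recursion on: A.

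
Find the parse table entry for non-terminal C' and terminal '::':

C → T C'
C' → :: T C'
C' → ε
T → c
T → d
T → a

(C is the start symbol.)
To find M[C', '::'], we find productions for C' where '::' is in the predict set (PREDICT(N → α) = (FIRST(α) \ {ε}) ∪ (FOLLOW(N) if α ⇒* ε)).

Relevant sets:
  FOLLOW(C') = { $ }

C' → :: T C': PREDICT = { '::' }
  '::' is in predict set, so this production goes in M[C', '::']
C' → ε: PREDICT = { $ }

M[C', '::'] = C' → :: T C'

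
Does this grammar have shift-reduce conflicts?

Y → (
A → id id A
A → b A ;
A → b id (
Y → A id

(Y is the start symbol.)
No shift-reduce conflicts

Augment with Y' → Y and build the canonical LR(0) collection (I0 = CLOSURE({[Y' → . Y]}), then GOTO on every symbol after a dot until no new states appear). It has 13 states:
  I0: { [A → . b A ;], [A → . b id (], [A → . id id A], [Y → . (], [Y → . A id], [Y' → . Y] }  — shift
  I1: { [Y → ( .] }  — reduce
  I2: { [Y → A . id] }  — shift
  I3: { [Y' → Y .] }  — accept
  I4: { [A → . b A ;], [A → . b id (], [A → . id id A], [A → b . A ;], [A → b . id (] }  — shift
  I5: { [A → id . id A] }  — shift
  I6: { [A → . b A ;], [A → . b id (], [A → . id id A], [A → id id . A] }  — shift
  I7: { [A → id id A .] }  — reduce
  I8: { [A → b A . ;] }  — shift
  I9: { [A → b id . (], [A → id . id A] }  — shift
  I10: { [A → b id ( .] }  — reduce
  I11: { [A → b A ; .] }  — reduce
  I12: { [Y → A id .] }  — reduce

No state contains both a complete item and a shift item.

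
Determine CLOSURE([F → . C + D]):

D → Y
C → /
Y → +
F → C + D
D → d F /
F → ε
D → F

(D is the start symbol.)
{ [C → . /], [F → . C + D] }

To compute CLOSURE, for each item [A → α.Bβ] where B is a non-terminal, add [B → .γ] for all productions B → γ; repeat for the newly added items until nothing changes.

Start with: [F → . C + D]
  [F → . C + D] has the dot before C: add [C → . /]
No further items can be added.

CLOSURE = { [C → . /], [F → . C + D] }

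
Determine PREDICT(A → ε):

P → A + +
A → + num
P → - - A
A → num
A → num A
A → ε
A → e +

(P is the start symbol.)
{ $, '+' }

PREDICT(A → ε) = (FIRST(RHS) \ {ε}) ∪ (FOLLOW(A) if ε ∈ FIRST(RHS), i.e. RHS ⇒* ε)
The right-hand side is ε (FIRST(ε) = { ε }), so the predict set is FOLLOW(A) = { $, '+' }
PREDICT(A → ε) = { $, '+' }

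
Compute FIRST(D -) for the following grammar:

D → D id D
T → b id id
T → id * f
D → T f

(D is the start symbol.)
FIRST sets of the non-terminals involved (from the grammar, by fixed-point iteration):
  FIRST(D) = { 'b', 'id' }

To compute FIRST(D -), process the symbols left to right:
Symbol D is a non-terminal. Add FIRST(D) \ {ε} = { 'b', 'id' }
D is not nullable (ε ∉ FIRST(D)), so stop here.
FIRST(D -) = { 'b', 'id' }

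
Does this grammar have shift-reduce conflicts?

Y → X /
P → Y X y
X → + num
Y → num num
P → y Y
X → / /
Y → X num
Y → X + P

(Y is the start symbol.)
No shift-reduce conflicts

Augment with Y' → Y and build the canonical LR(0) collection (I0 = CLOSURE({[Y' → . Y]}), then GOTO on every symbol after a dot until no new states appear). It has 18 states:
  I0: { [X → . + num], [X → . / /], [Y → . X + P], [Y → . X /], [Y → . X num], [Y → . num num], [Y' → . Y] }  — shift
  I1: { [X → + . num] }  — shift
  I2: { [X → / . /] }  — shift
  I3: { [Y → X . + P], [Y → X . /], [Y → X . num] }  — shift
  I4: { [Y' → Y .] }  — accept
  I5: { [Y → num . num] }  — shift
  I6: { [Y → num num .] }  — reduce
  I7: { [P → . Y X y], [P → . y Y], [X → . + num], [X → . / /], [Y → . X + P], [Y → . X /], [Y → . X num], [Y → . num num], [Y → X + . P] }  — shift
  I8: { [Y → X / .] }  — reduce
  I9: { [Y → X num .] }  — reduce
  I10: { [Y → X + P .] }  — reduce
  I11: { [P → Y . X y], [X → . + num], [X → . / /] }  — shift
  I12: { [P → y . Y], [X → . + num], [X → . / /], [Y → . X + P], [Y → . X /], [Y → . X num], [Y → . num num] }  — shift
  I13: { [P → y Y .] }  — reduce
  I14: { [P → Y X . y] }  — shift
  I15: { [P → Y X y .] }  — reduce
  I16: { [X → / / .] }  — reduce
  I17: { [X → + num .] }  — reduce

No state contains both a complete item and a shift item.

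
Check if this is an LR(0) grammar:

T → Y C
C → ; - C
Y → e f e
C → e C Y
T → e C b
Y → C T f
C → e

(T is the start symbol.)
No. Shift-reduce conflict between [C → e .] and [C → . ; - C]

Augment with T' → T and build the canonical LR(0) collection (I0 = CLOSURE({[T' → . T]}), then GOTO on every symbol after a dot until no new states appear). It has 19 states:
  I0: { [C → . ; - C], [C → . e C Y], [C → . e], [T → . Y C], [T → . e C b], [T' → . T], [Y → . C T f], [Y → . e f e] }  — shift
  I1: { [C → ; . - C] }  — shift
  I2: { [C → . ; - C], [C → . e C Y], [C → . e], [T → . Y C], [T → . e C b], [Y → . C T f], [Y → . e f e], [Y → C . T f] }  — shift
  I3: { [T' → T .] }  — accept
  I4: { [C → . ; - C], [C → . e C Y], [C → . e], [T → Y . C] }  — shift
  I5: { [C → . ; - C], [C → . e C Y], [C → . e], [C → e . C Y], [C → e .], [T → e . C b], [Y → e . f e] }  — shift, reduce
  I6: { [C → . ; - C], [C → . e C Y], [C → . e], [C → e C . Y], [T → e C . b], [Y → . C T f], [Y → . e f e] }  — shift
  I7: { [C → . ; - C], [C → . e C Y], [C → . e], [C → e . C Y], [C → e .] }  — shift, reduce
  I8: { [Y → e f . e] }  — shift
  I9: { [Y → e f e .] }  — reduce
  I10: { [C → . ; - C], [C → . e C Y], [C → . e], [C → e C . Y], [Y → . C T f], [Y → . e f e] }  — shift
  I11: { [C → e C Y .] }  — reduce
  I12: { [C → . ; - C], [C → . e C Y], [C → . e], [C → e . C Y], [C → e .], [Y → e . f e] }  — shift, reduce
  I13: { [T → e C b .] }  — reduce
  I14: { [T → Y C .] }  — reduce
  I15: { [Y → C T . f] }  — shift
  I16: { [Y → C T f .] }  — reduce
  I17: { [C → . ; - C], [C → . e C Y], [C → . e], [C → ; - . C] }  — shift
  I18: { [C → ; - C .] }  — reduce

Conflict in state I5:
  Shift-reduce conflict between [C → e .] and [C → . ; - C]
So the grammar is NOT LR(0).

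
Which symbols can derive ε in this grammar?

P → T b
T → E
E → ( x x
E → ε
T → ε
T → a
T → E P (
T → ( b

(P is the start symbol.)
{ 'E', 'T' }

ε-productions: E → ε, T → ε
So E, T are immediately nullable.
No further non-terminal can be added: every production for the remaining non-terminals contains a terminal or a non-nullable non-terminal.
Nullable = { 'E', 'T' }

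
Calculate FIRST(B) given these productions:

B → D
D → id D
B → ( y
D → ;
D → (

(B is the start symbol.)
To compute FIRST(B), examine every production with B on the left-hand side, reading each right-hand side left to right until a non-nullable symbol is reached.

FIRST sets of the other non-terminals involved (by the same procedure, iterated to a fixed point):
  FIRST(D) = { '(', ';', 'id' }

From B → D:
  - D is a non-terminal: add FIRST(D) \ {ε} = { '(', ';', 'id' }
    D is not nullable, so stop
From B → ( y:
  - '(' is a terminal: add '(' and stop

Collecting: FIRST(B) = { '(', ';', 'id' }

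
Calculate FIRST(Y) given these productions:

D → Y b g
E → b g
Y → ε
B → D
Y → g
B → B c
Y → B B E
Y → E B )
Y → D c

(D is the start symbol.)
{ 'b', 'g', ε }

FIRST sets of the other non-terminals involved (by the same procedure, iterated to a fixed point):
  FIRST(B) = { 'b', 'g' }
  FIRST(E) = { 'b' }
  FIRST(D) = { 'b', 'g' }

From Y → ε:
  - ε-production, so ε ∈ FIRST(Y)
From Y → g:
  - g is a terminal: add 'g' and stop
From Y → B B E:
  - B is a non-terminal: add FIRST(B) \ {ε} = { 'b', 'g' }
    B is not nullable, so stop
From Y → E B ):
  - E is a non-terminal: add FIRST(E) \ {ε} = { 'b' }
    E is not nullable, so stop
From Y → D c:
  - D is a non-terminal: add FIRST(D) \ {ε} = { 'b', 'g' }
    D is not nullable, so stop

Collecting: FIRST(Y) = { 'b', 'g', ε }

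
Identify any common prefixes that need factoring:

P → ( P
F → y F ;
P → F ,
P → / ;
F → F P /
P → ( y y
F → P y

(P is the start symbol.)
Yes, P has productions with common prefix '('

Left-factoring is needed when two productions for the same non-terminal
share a common prefix on the right-hand side.

Productions for P:
  P → ( P
  P → F ,
  P → / ;
  P → ( y y
Productions for F:
  F → y F ;
  F → F P /
  F → P y

Found common prefix '(' in productions for P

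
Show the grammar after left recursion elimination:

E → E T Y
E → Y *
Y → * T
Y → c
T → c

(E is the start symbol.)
E → Y * E'
E' → T Y E'
E' → ε
Y → * T
Y → c
T → c

E is directly left-recursive. The standard transformation for
  A → A α₁ | ... | A α_m | β₁ | ... | β_n
is
  A  → β₁ A' | ... | β_n A'
  A' → α₁ A' | ... | α_m A' | ε

E → Y * becomes E → Y * E'
E → E T Y becomes E' → T Y E'
Add E' → ε

Productions for other non-terminals are unchanged:
  Y → * T
  Y → c
  T → c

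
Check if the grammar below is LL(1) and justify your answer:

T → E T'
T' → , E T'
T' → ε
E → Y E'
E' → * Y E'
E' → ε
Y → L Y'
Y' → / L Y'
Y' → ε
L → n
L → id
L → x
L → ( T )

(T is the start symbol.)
Yes, the grammar is LL(1).

A grammar is LL(1) if for each non-terminal N with multiple productions, the predict sets of those productions are pairwise disjoint, where PREDICT(N → α) = (FIRST(α) \ {ε}) ∪ (FOLLOW(N) if α ⇒* ε).

Relevant sets:
  FOLLOW(T') = { $, ')' }
  FOLLOW(E') = { $, ')', ',' }
  FOLLOW(Y') = { $, ')', '*', ',' }

For T':
  PREDICT(T' → ',' E T') = { ',' }
  PREDICT(T' → ε) = { $, ')' }
For E':
  PREDICT(E' → '*' Y E') = { '*' }
  PREDICT(E' → ε) = { $, ')', ',' }
For Y':
  PREDICT(Y' → '/' L Y') = { '/' }
  PREDICT(Y' → ε) = { $, ')', '*', ',' }
For L:
  PREDICT(L → n) = { 'n' }
  PREDICT(L → id) = { 'id' }
  PREDICT(L → x) = { 'x' }
  PREDICT(L → '(' T ')') = { '(' }
T, E, Y have a single production, so nothing to check there.

All predict sets are disjoint. The grammar IS LL(1).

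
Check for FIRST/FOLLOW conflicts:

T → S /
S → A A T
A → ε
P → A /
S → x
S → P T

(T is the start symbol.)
A FIRST/FOLLOW conflict occurs when a non-terminal N has a nullable alternative N → β (β ⇒* ε) and another alternative N → α with FIRST(α) ∩ FOLLOW(N) ≠ ∅: on such a lookahead the parser cannot decide between expanding α and letting N vanish via β.

Nullable non-terminals: A.
A has a nullable alternative but only one production, so nothing to check.

P, S, T have no nullable alternative, so no FIRST/FOLLOW check is needed there.

No FIRST/FOLLOW conflicts found.

Answer: No FIRST/FOLLOW conflicts.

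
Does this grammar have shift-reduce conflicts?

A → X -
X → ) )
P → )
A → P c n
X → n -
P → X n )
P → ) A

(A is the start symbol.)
A shift-reduce conflict occurs when an LR(0) state has both:
  - a complete (reduce) item [A → α .] (dot at the end), and
  - a shift item [B → β . c γ] (dot before a terminal).

Augment with A' → A and build the canonical LR(0) collection (I0 = CLOSURE({[A' → . A]}), then GOTO on every symbol after a dot until no new states appear). It has 14 states:
  I0: { [A → . P c n], [A → . X -], [A' → . A], [P → . ) A], [P → . )], [P → . X n )], [X → . ) )], [X → . n -] }  — shift
  I1: { [A → . P c n], [A → . X -], [P → ) . A], [P → ) .], [P → . ) A], [P → . )], [P → . X n )], [X → ) . )], [X → . ) )], [X → . n -] }  — shift, reduce
  I2: { [A' → A .] }  — accept
  I3: { [A → P . c n] }  — shift
  I4: { [A → X . -], [P → X . n )] }  — shift
  I5: { [X → n . -] }  — shift
  I6: { [X → n - .] }  — reduce
  I7: { [A → X - .] }  — reduce
  I8: { [P → X n . )] }  — shift
  I9: { [P → X n ) .] }  — reduce
  I10: { [A → P c . n] }  — shift
  I11: { [A → P c n .] }  — reduce
  I12: { [A → . P c n], [A → . X -], [P → ) . A], [P → ) .], [P → . ) A], [P → . )], [P → . X n )], [X → ) ) .], [X → ) . )], [X → . ) )], [X → . n -] }  — shift, 2 reduces
  I13: { [P → ) A .] }  — reduce

I1 contains reduce item [P → ) .] and shift items [P → . )], [P → . ) A], [X → . ) )], [X → ) . )], [X → . n -] — shift-reduce conflict.
I12 contains reduce items [P → ) .], [X → ) ) .] and shift items [P → . )], [P → . ) A], [X → . ) )], [X → ) . )], [X → . n -] — shift-reduce conflict.

Answer: Yes — I1: [P → ) .] vs [P → . )]; I12: [P → ) .] vs [P → . )]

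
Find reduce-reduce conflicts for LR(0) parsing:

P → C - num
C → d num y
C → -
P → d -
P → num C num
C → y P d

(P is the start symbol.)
A reduce-reduce conflict occurs when an LR(0) state has two complete items [A → α .] and [B → β .] — both call for a reduction, and with no lookahead the parser cannot choose between them.

Augment with P' → P and build the canonical LR(0) collection (I0 = CLOSURE({[P' → . P]}), then GOTO on every symbol after a dot until no new states appear). It has 17 states:
  I0: { [C → . -], [C → . d num y], [C → . y P d], [P → . C - num], [P → . d -], [P → . num C num], [P' → . P] }  — shift
  I1: { [C → - .] }  — reduce
  I2: { [P → C . - num] }  — shift
  I3: { [P' → P .] }  — accept
  I4: { [C → d . num y], [P → d . -] }  — shift
  I5: { [C → . -], [C → . d num y], [C → . y P d], [P → num . C num] }  — shift
  I6: { [C → . -], [C → . d num y], [C → . y P d], [C → y . P d], [P → . C - num], [P → . d -], [P → . num C num] }  — shift
  I7: { [C → y P . d] }  — shift
  I8: { [C → y P d .] }  — reduce
  I9: { [P → num C . num] }  — shift
  I10: { [C → d . num y] }  — shift
  I11: { [C → d num . y] }  — shift
  I12: { [C → d num y .] }  — reduce
  I13: { [P → num C num .] }  — reduce
  I14: { [P → d - .] }  — reduce
  I15: { [P → C - . num] }  — shift
  I16: { [P → C - num .] }  — reduce

No state contains more than one complete item.

Answer: No reduce-reduce conflicts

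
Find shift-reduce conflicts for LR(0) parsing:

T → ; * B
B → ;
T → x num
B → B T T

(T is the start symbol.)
Yes — I7: [T → ; * B .] vs [T → . ; * B]

Augment with T' → T and build the canonical LR(0) collection (I0 = CLOSURE({[T' → . T]}), then GOTO on every symbol after a dot until no new states appear). It has 10 states:
  I0: { [T → . ; * B], [T → . x num], [T' → . T] }  — shift
  I1: { [T → ; . * B] }  — shift
  I2: { [T' → T .] }  — accept
  I3: { [T → x . num] }  — shift
  I4: { [T → x num .] }  — reduce
  I5: { [B → . ;], [B → . B T T], [T → ; * . B] }  — shift
  I6: { [B → ; .] }  — reduce
  I7: { [B → B . T T], [T → . ; * B], [T → . x num], [T → ; * B .] }  — shift, reduce
  I8: { [B → B T . T], [T → . ; * B], [T → . x num] }  — shift
  I9: { [B → B T T .] }  — reduce

I7 contains reduce item [T → ; * B .] and shift items [T → . ; * B], [T → . x num] — shift-reduce conflict.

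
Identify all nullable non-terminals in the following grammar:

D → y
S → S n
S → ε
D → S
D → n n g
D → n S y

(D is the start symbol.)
{ 'D', 'S' }

ε-productions: S → ε
So S is immediately nullable.
D → S: every symbol on the right is nullable, so D is nullable too.
Every non-terminal is now nullable.
Nullable = { 'D', 'S' }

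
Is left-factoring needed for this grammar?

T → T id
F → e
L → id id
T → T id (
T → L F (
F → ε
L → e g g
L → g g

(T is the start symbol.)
Left-factoring is needed when two productions for the same non-terminal
share a common prefix on the right-hand side.

Productions for T:
  T → T id
  T → T id (
  T → L F (
Productions for F:
  F → e
  F → ε
Productions for L:
  L → id id
  L → e g g
  L → g g

Found common prefix 'T id' in productions for T

Answer: Yes, T has productions with common prefix 'T id'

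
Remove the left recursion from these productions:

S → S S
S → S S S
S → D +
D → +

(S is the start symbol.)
S → D + S'
S' → S S'
S' → S S S'
S' → ε
D → +

S is directly left-recursive. The standard transformation for
  A → A α₁ | ... | A α_m | β₁ | ... | β_n
is
  A  → β₁ A' | ... | β_n A'
  A' → α₁ A' | ... | α_m A' | ε

S → D + becomes S → D + S'
S → S S becomes S' → S S'
S → S S S becomes S' → S S S'
Add S' → ε

Productions for other non-terminals are unchanged:
  D → +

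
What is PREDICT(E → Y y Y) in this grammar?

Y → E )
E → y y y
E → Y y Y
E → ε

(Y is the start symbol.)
PREDICT(E → Y y Y) = (FIRST(RHS) \ {ε}) ∪ (FOLLOW(E) if ε ∈ FIRST(RHS), i.e. RHS ⇒* ε)
FIRST(Y) = { ')', 'y' }
FIRST(Y y Y) = { ')', 'y' }
ε ∉ FIRST(Y y Y), so FOLLOW(E) is not added.
PREDICT(E → Y y Y) = { ')', 'y' }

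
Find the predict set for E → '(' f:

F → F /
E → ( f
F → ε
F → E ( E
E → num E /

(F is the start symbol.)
{ '(' }

PREDICT(E → '(' f) = (FIRST(RHS) \ {ε}) ∪ (FOLLOW(E) if ε ∈ FIRST(RHS), i.e. RHS ⇒* ε)
FIRST('(' f) = { '(' }
ε ∉ FIRST('(' f), so FOLLOW(E) is not added.
PREDICT(E → '(' f) = { '(' }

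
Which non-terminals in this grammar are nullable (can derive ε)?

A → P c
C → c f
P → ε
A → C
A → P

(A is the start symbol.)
ε-productions: P → ε
So P is immediately nullable.
A → P: every symbol on the right is nullable, so A is nullable too.
No further non-terminal can be added: every production for the remaining non-terminals contains a terminal or a non-nullable non-terminal.
Nullable = { 'A', 'P' }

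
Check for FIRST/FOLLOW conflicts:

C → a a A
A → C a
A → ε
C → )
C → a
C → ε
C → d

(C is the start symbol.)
A FIRST/FOLLOW conflict occurs when a non-terminal N has a nullable alternative N → β (β ⇒* ε) and another alternative N → α with FIRST(α) ∩ FOLLOW(N) ≠ ∅: on such a lookahead the parser cannot decide between expanding α and letting N vanish via β.

Nullable non-terminals: A, C.
FIRST sets used below: FIRST(C) = { ')', 'a', 'd', ε }

A: nullable alternative(s) A → ε; FOLLOW(A) = { $, 'a' }
  A → C a: FIRST \ {ε} = { ')', 'a', 'd' } — overlaps FOLLOW(A) on { 'a' }: CONFLICT
  A → ε: FIRST \ {ε} = { } — this is the only nullable alternative, skip

C: nullable alternative(s) C → ε; FOLLOW(C) = { $, 'a' }
  C → a a A: FIRST \ {ε} = { 'a' } — overlaps FOLLOW(C) on { 'a' }: CONFLICT
  C → ): FIRST \ {ε} = { ')' } — disjoint from FOLLOW(C)
  C → a: FIRST \ {ε} = { 'a' } — overlaps FOLLOW(C) on { 'a' }: CONFLICT
  C → ε: FIRST \ {ε} = { } — this is the only nullable alternative, skip
  C → d: FIRST \ {ε} = { 'd' } — disjoint from FOLLOW(C)

So the grammar has 3 FIRST/FOLLOW conflicts (marked CONFLICT above).

Answer: Yes. C → a a A with FOLLOW(C) on { 'a' }; C → a with FOLLOW(C) on { 'a' }; A → C a with FOLLOW(A) on { 'a' }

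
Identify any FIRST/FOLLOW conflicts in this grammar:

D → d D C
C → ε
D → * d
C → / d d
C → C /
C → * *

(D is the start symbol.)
A FIRST/FOLLOW conflict occurs when a non-terminal N has a nullable alternative N → β (β ⇒* ε) and another alternative N → α with FIRST(α) ∩ FOLLOW(N) ≠ ∅: on such a lookahead the parser cannot decide between expanding α and letting N vanish via β.

Nullable non-terminals: C.
FIRST sets used below: FIRST(C) = { '*', '/', ε }

C: nullable alternative(s) C → ε; FOLLOW(C) = { $, '*', '/' }
  C → ε: FIRST \ {ε} = { } — this is the only nullable alternative, skip
  C → / d d: FIRST \ {ε} = { '/' } — overlaps FOLLOW(C) on { '/' }: CONFLICT
  C → C /: FIRST \ {ε} = { '*', '/' } — overlaps FOLLOW(C) on { '*', '/' }: CONFLICT
  C → * *: FIRST \ {ε} = { '*' } — overlaps FOLLOW(C) on { '*' }: CONFLICT

D has no nullable alternative, so no FIRST/FOLLOW check is needed there.

So the grammar has 3 FIRST/FOLLOW conflicts (marked CONFLICT above).

Answer: Yes. C → '/' d d with FOLLOW(C) on { '/' }; C → C '/' with FOLLOW(C) on { '*', '/' }; C → '*' '*' with FOLLOW(C) on { '*' }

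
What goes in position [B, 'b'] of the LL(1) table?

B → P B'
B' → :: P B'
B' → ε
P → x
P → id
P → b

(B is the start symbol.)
To find M[B, 'b'], we find productions for B where 'b' is in the predict set (PREDICT(N → α) = (FIRST(α) \ {ε}) ∪ (FOLLOW(N) if α ⇒* ε)).

Relevant sets:
  FIRST(P) = { 'b', 'id', 'x' }

B → P B': PREDICT = { 'b', 'id', 'x' }
  'b' is in predict set, so this production goes in M[B, 'b']

M[B, 'b'] = B → P B'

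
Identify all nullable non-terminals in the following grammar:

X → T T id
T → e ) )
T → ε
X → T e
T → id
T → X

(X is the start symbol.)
{ 'T' }

ε-productions: T → ε
So T is immediately nullable.
No further non-terminal can be added: every production for the remaining non-terminals contains a terminal or a non-nullable non-terminal.
Nullable = { 'T' }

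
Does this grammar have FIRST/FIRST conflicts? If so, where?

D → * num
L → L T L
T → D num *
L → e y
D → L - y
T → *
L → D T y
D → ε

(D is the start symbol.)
Yes. D → '*' num / D → L '-' y on { '*' }; L → L T L / L → e y on { 'e' }; L → L T L / L → D T y on { '*', 'e', 'num' }; L → e y / L → D T y on { 'e' }; T → D num '*' / T → '*' on { '*' }

A FIRST/FIRST conflict occurs when two productions N → α and N → β for the same non-terminal have FIRST(α) ∩ FIRST(β) ≠ ∅ (with ε ∈ FIRST of a nullable right-hand side, so two nullable alternatives also conflict).

FIRST sets of the non-terminals at (or reachable through a nullable prefix from) the front of some alternative:
  FIRST(L) = { '*', 'e', 'num' }
  FIRST(D) = { '*', 'e', 'num', ε }
  FIRST(T) = { '*', 'e', 'num' }

Productions for D:
  D → * num: FIRST = { '*' }
  D → L - y: FIRST = { '*', 'e', 'num' }
  D → ε: FIRST = { ε }
Productions for L:
  L → L T L: FIRST = { '*', 'e', 'num' }
  L → e y: FIRST = { 'e' }
  L → D T y: FIRST = { '*', 'e', 'num' }
Productions for T:
  T → D num *: FIRST = { '*', 'e', 'num' }
  T → *: FIRST = { '*' }

Conflict for D: D → * num and D → L - y
  Overlap: { '*' }
Conflict for L: L → L T L and L → e y
  Overlap: { 'e' }
Conflict for L: L → L T L and L → D T y
  Overlap: { '*', 'e', 'num' }
Conflict for L: L → e y and L → D T y
  Overlap: { 'e' }
Conflict for T: T → D num * and T → *
  Overlap: { '*' }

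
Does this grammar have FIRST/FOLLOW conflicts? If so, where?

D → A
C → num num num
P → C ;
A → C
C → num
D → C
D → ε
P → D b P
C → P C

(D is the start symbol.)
A FIRST/FOLLOW conflict occurs when a non-terminal N has a nullable alternative N → β (β ⇒* ε) and another alternative N → α with FIRST(α) ∩ FOLLOW(N) ≠ ∅: on such a lookahead the parser cannot decide between expanding α and letting N vanish via β.

Nullable non-terminals: D.
FIRST sets used below: FIRST(A) = { 'b', 'num' }, FIRST(C) = { 'b', 'num' }

D: nullable alternative(s) D → ε; FOLLOW(D) = { $, 'b' }
  D → A: FIRST \ {ε} = { 'b', 'num' } — overlaps FOLLOW(D) on { 'b' }: CONFLICT
  D → C: FIRST \ {ε} = { 'b', 'num' } — overlaps FOLLOW(D) on { 'b' }: CONFLICT
  D → ε: FIRST \ {ε} = { } — this is the only nullable alternative, skip

A, C, P have no nullable alternative, so no FIRST/FOLLOW check is needed there.

So the grammar has 2 FIRST/FOLLOW conflicts (marked CONFLICT above).

Answer: Yes. D → A with FOLLOW(D) on { 'b' }; D → C with FOLLOW(D) on { 'b' }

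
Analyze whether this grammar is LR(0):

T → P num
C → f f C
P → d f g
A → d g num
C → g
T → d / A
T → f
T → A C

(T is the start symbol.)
Yes, the grammar is LR(0)

A grammar is LR(0) if no state in the canonical LR(0) collection has:
  - both a shift item (dot before a terminal) and a complete item (shift-reduce conflict), or
  - two or more complete items (reduce-reduce conflict; the accept item [T' → T .] counts as a complete item here).

Augment with T' → T and build the canonical LR(0) collection (I0 = CLOSURE({[T' → . T]}), then GOTO on every symbol after a dot until no new states appear). It has 19 states:
  I0: { [A → . d g num], [P → . d f g], [T → . A C], [T → . P num], [T → . d / A], [T → . f], [T' → . T] }  — shift
  I1: { [C → . f f C], [C → . g], [T → A . C] }  — shift
  I2: { [T → P . num] }  — shift
  I3: { [T' → T .] }  — accept
  I4: { [A → d . g num], [P → d . f g], [T → d . / A] }  — shift
  I5: { [T → f .] }  — reduce
  I6: { [A → . d g num], [T → d / . A] }  — shift
  I7: { [P → d f . g] }  — shift
  I8: { [A → d g . num] }  — shift
  I9: { [A → d g num .] }  — reduce
  I10: { [P → d f g .] }  — reduce
  I11: { [T → d / A .] }  — reduce
  I12: { [A → d . g num] }  — shift
  I13: { [T → P num .] }  — reduce
  I14: { [T → A C .] }  — reduce
  I15: { [C → f . f C] }  — shift
  I16: { [C → g .] }  — reduce
  I17: { [C → . f f C], [C → . g], [C → f f . C] }  — shift
  I18: { [C → f f C .] }  — reduce

Every state is either a pure shift/goto state or contains exactly one complete item and nothing to shift — no conflicts. The grammar is LR(0).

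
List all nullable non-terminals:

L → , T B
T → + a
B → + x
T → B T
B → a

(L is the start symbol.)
A non-terminal is nullable if it can derive ε (the empty string): either it has an ε-production, or it has a production whose right-hand side consists entirely of nullable non-terminals.

There are no ε-productions, so no non-terminal can derive ε.
No non-terminals are nullable.

Answer: None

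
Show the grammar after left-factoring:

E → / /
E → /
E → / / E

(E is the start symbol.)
Left-factoring transforms A → αβ₁ | αβ₂ into A → αA' and A' → β₁ | β₂
(α is the longest common prefix among the alternatives). Repeat until
no nonterminal has two alternatives with a common prefix.

Round 1: E has alternatives sharing prefix '/'. Introduce E': E → / E'
  Add: E' → /
  Add: E' → ε
  Add: E' → / E

Round 2: E' has alternatives sharing prefix '/'. Introduce E'': E' → / E''
  Add: E'' → ε
  Add: E'' → E

No remaining common prefixes — done.

Resulting grammar:
E → / E'
E' → / E''
E'' → ε
E'' → E
E' → ε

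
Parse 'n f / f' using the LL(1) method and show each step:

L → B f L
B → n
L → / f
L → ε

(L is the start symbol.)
LL(1) parsing maintains a stack (initially the start symbol over $) and the input. At each step: if the stack top is a terminal, match it against the current input token; if it is a non-terminal N, replace it with the RHS of M[N, lookahead] (the unique production whose predict set contains the lookahead).

Stack is shown with the top on the left.

Stack    Input      Action
--------------------------
L $      n f / f $  output L → B f L
B f L $  n f / f $  output B → n
n f L $  n f / f $  match 'n'
f L $    f / f $    match 'f'
L $      / f $      output L → / f
/ f $    / f $      match '/'
f $      f $        match 'f'
$        $          accept

The string is accepted.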